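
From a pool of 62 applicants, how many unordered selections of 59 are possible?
C(62,59) = 62!/(59!×3!) = 37820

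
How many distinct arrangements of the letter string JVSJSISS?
8! / (1! × 4! × 2! × 1!) = 840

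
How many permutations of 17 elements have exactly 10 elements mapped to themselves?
Choose the 10 fixed points C(17,10) = 19448, derange the rest: !7 = Σ_{j=0}^{7} (-1)^j·7!/j! = 5040 - 5040 + 2520 - 840 + 210 - 42 + 7 - 1 = 1854. Product = 19448 × 1854 = 36056592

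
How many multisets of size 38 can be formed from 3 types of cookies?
C(38+3-1, 3-1) = C(40, 2) = 780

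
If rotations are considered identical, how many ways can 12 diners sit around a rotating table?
Circular: fix one position, arrange the rest. (12-1)! = 39916800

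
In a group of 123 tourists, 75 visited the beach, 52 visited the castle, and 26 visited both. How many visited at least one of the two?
|A∪B| = |A| + |B| - |A∩B| = 75 + 52 - 26 = 101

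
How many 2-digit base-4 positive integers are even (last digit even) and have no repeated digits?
Last∈{0,2}. Last=0: 3. Last nonzero: 1×2×P(2,0) = 2. Total = 5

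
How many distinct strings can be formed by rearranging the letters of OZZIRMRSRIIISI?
14! / (1! × 1! × 2! × 5! × 3! × 2!) = 30270240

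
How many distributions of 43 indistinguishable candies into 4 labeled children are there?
C(43+4-1, 4-1) = C(46, 3) = 15180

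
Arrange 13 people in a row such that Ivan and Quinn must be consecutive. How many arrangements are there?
Treat the 2 as one block: (13-2+1)! × 2! = 479001600 × 2 = 958003200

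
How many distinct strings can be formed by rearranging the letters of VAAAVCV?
7! / (1! × 3! × 3!) = 140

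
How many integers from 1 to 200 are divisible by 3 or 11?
⌊200/3⌋ + ⌊200/11⌋ - ⌊200/33⌋ = 66 + 18 - 6 = 78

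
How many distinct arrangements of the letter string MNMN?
4! / (2! × 2!) = 6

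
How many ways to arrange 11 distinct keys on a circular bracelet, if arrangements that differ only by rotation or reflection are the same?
(11-1)!/2 = 3628800/2 = 1814400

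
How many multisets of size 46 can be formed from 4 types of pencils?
C(46+4-1, 4-1) = C(49, 3) = 18424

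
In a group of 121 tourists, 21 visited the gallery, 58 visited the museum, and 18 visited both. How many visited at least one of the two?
|A∪B| = |A| + |B| - |A∩B| = 21 + 58 - 18 = 61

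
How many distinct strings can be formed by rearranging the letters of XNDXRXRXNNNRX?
13! / (3! × 5! × 4! × 1!) = 360360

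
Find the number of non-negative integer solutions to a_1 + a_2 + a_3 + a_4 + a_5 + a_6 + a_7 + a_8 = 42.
C(42+8-1, 8-1) = C(49, 7) = 85900584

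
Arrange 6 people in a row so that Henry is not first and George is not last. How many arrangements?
By inclusion-exclusion: 6! - 2×(6-1)! + (6-2)! = 720 - 240 + 24 = 504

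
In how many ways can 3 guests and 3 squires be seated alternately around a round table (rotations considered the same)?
Fix one of the guests: (3-1)! ways for the remaining guests, × 3! ways for the squires = 2 × 6 = 12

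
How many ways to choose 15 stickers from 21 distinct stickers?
C(21,15) = 21!/(15!×6!) = 54264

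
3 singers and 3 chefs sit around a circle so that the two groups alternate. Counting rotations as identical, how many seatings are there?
Fix one of the singers: (3-1)! ways for the remaining singers, × 3! ways for the chefs = 2 × 6 = 12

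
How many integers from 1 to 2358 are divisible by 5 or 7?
⌊2358/5⌋ + ⌊2358/7⌋ - ⌊2358/35⌋ = 471 + 336 - 67 = 740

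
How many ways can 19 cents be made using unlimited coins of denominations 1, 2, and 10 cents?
Coefficient of x^19 in 1/(1-x^1) · 1/(1-x^2) · 1/(1-x^10). Case on j = number of 10-cent coins (j = 0..1); remainder r = 19 - 10j is made from {1,2} in ⌊r/2⌋+1 ways. r = 19, 9 → 10 + 5 = 15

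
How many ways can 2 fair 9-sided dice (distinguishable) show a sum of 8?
Coefficient of x^8 in (x + x² + ... + x^9)^2. By inclusion-exclusion on dice exceeding 9: Σ_j (-1)^j C(2,j)·C(8-1-9j, 1) = C(2,0)·C(7,1) = 1·7 = 7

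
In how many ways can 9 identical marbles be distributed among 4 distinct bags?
C(9+4-1, 4-1) = C(12, 3) = 220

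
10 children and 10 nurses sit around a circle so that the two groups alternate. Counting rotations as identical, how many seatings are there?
Fix one of the children: (10-1)! ways for the remaining children, × 10! ways for the nurses = 362880 × 3628800 = 1316818944000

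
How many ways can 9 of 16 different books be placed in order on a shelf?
P(16,9) = 16!/(16-9)! = 4151347200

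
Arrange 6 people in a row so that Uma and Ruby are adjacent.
Treat as block: (6-1)! × 2! = 120 × 2 = 240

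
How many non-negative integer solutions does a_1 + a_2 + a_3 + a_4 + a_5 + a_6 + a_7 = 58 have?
C(58+7-1, 7-1) = C(64, 6) = 74974368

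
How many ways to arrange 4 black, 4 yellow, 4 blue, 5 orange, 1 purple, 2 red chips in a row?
20! / (4! × 4! × 4! × 5! × 1! × 2!) = 733296564000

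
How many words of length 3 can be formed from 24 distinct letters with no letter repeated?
P(24,3) = 24!/(24-3)! = 12144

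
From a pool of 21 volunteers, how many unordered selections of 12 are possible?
C(21,12) = 21!/(12!×9!) = 293930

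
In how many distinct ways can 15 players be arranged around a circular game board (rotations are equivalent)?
Circular: fix one position, arrange the rest. (15-1)! = 87178291200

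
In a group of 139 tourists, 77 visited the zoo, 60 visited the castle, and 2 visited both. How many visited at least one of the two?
|A∪B| = |A| + |B| - |A∩B| = 77 + 60 - 2 = 135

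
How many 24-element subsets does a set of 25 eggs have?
C(25,24) = 25!/(24!×1!) = 25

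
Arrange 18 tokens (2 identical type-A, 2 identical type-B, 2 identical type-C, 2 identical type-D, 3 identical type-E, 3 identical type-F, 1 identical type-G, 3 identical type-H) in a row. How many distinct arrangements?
18! / (2! × 2! × 2! × 2! × 3! × 3! × 1! × 3!) = 1852538688000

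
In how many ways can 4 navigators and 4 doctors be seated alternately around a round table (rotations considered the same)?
Fix one of the navigators: (4-1)! ways for the remaining navigators, × 4! ways for the doctors = 6 × 24 = 144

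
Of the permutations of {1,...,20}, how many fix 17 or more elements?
Exactly j fixed points: C(20,j)·!(20-j); sum over j ≥ 17 (derangement numbers via !m = (m-1)·(!(m-1) + !(m-2)): !0..!3 = 1, 0, 1, 2). Σ_{j=17}^{20} C(20,j)·!(20-j) = C(20,17)·!3 + C(20,18)·!2 + C(20,19)·!1 + C(20,20)·!0 = 1140·2 + 190·1 + 20·0 + 1·1 = 2471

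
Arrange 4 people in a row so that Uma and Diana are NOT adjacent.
Total - adjacent = 4! - (4-1)!×2 = 24 - 12 = 12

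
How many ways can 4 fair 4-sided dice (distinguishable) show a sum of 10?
Coefficient of x^10 in (x + x² + ... + x^4)^4. By inclusion-exclusion on dice exceeding 4: Σ_j (-1)^j C(4,j)·C(10-1-4j, 3) = C(4,0)·C(9,3) - C(4,1)·C(5,3) = 1·84 - 4·10 = 44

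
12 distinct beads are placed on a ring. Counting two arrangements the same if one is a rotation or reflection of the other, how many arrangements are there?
(12-1)!/2 = 39916800/2 = 19958400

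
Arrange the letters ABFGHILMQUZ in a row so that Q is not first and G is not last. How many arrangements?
By inclusion-exclusion: 11! - 2×(11-1)! + (11-2)! = 39916800 - 7257600 + 362880 = 33022080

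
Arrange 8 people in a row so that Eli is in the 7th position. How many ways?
Fix one position: (8-1)! = 5040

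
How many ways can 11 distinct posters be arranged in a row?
11! = 39916800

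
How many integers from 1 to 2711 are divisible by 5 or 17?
⌊2711/5⌋ + ⌊2711/17⌋ - ⌊2711/85⌋ = 542 + 159 - 31 = 670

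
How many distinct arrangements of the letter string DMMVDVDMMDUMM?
13! / (6! × 4! × 1! × 2!) = 180180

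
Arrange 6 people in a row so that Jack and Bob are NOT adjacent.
Total - adjacent = 6! - (6-1)!×2 = 720 - 240 = 480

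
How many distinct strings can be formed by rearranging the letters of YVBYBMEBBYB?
11! / (1! × 1! × 5! × 1! × 3!) = 55440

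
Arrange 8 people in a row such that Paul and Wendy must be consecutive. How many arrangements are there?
Treat the 2 as one block: (8-2+1)! × 2! = 5040 × 2 = 10080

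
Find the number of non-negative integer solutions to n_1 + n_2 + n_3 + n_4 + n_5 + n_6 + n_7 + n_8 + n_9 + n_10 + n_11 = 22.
C(22+11-1, 11-1) = C(32, 10) = 64512240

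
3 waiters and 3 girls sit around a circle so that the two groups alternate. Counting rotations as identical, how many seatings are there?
Fix one of the waiters: (3-1)! ways for the remaining waiters, × 3! ways for the girls = 2 × 6 = 12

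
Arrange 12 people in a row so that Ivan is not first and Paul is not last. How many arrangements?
By inclusion-exclusion: 12! - 2×(12-1)! + (12-2)! = 479001600 - 79833600 + 3628800 = 402796800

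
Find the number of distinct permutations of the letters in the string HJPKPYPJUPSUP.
13! / (5! × 1! × 2! × 2! × 1! × 1! × 1!) = 12972960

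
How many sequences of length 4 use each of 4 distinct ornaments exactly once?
4! = 24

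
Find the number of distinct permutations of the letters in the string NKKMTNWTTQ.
10! / (2! × 3! × 1! × 2! × 1! × 1!) = 151200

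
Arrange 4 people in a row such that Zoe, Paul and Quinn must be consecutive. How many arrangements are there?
Treat the 3 as one block: (4-3+1)! × 3! = 2 × 6 = 12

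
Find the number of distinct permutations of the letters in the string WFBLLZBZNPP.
11! / (1! × 2! × 2! × 1! × 2! × 2! × 1!) = 2494800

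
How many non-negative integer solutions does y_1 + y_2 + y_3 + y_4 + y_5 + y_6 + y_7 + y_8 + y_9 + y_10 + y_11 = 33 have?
C(33+11-1, 11-1) = C(43, 10) = 1917334783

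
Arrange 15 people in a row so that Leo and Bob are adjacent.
Treat as block: (15-1)! × 2! = 87178291200 × 2 = 174356582400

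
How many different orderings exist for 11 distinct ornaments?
11! = 39916800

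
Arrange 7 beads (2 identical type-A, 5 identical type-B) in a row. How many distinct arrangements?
7! / (2! × 5!) = 21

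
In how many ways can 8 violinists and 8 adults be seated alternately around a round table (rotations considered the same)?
Fix one of the violinists: (8-1)! ways for the remaining violinists, × 8! ways for the adults = 5040 × 40320 = 203212800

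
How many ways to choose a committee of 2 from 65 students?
C(65,2) = 65!/(2!×63!) = 2080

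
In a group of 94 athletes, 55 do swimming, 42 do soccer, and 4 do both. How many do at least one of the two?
|A∪B| = |A| + |B| - |A∩B| = 55 + 42 - 4 = 93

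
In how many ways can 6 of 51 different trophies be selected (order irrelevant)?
C(51,6) = 51!/(6!×45!) = 18009460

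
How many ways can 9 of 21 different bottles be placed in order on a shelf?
P(21,9) = 21!/(21-9)! = 106661318400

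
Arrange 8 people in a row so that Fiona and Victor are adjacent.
Treat as block: (8-1)! × 2! = 5040 × 2 = 10080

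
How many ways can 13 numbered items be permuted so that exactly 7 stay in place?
Choose the 7 fixed points C(13,7) = 1716, derange the rest: !6 = Σ_{j=0}^{6} (-1)^j·6!/j! = 720 - 720 + 360 - 120 + 30 - 6 + 1 = 265. Product = 1716 × 265 = 454740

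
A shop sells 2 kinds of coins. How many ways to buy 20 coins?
C(20+2-1, 2-1) = C(21, 1) = 21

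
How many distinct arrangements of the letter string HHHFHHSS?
8! / (1! × 2! × 5!) = 168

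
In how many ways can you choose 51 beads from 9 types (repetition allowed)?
C(51+9-1, 9-1) = C(59, 8) = 2217471399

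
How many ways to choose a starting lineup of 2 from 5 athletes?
C(5,2) = 5!/(2!×3!) = 10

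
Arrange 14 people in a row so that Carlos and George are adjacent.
Treat as block: (14-1)! × 2! = 6227020800 × 2 = 12454041600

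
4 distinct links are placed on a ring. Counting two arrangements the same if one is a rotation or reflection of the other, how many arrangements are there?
(4-1)!/2 = 6/2 = 3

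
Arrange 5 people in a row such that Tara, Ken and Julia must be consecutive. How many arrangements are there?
Treat the 3 as one block: (5-3+1)! × 3! = 6 × 6 = 36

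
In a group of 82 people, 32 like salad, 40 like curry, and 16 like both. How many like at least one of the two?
|A∪B| = |A| + |B| - |A∩B| = 32 + 40 - 16 = 56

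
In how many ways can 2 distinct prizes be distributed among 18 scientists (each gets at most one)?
P(18,2) = 18!/(18-2)! = 306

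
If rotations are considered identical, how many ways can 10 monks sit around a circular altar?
Circular: fix one position, arrange the rest. (10-1)! = 362880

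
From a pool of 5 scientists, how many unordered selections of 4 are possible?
C(5,4) = 5!/(4!×1!) = 5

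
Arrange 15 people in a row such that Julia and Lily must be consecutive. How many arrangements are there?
Treat the 2 as one block: (15-2+1)! × 2! = 87178291200 × 2 = 174356582400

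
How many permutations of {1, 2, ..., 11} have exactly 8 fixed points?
Choose the 8 fixed points C(11,8) = 165, derange the rest: !3 = Σ_{j=0}^{3} (-1)^j·3!/j! = 6 - 6 + 3 - 1 = 2. Product = 165 × 2 = 330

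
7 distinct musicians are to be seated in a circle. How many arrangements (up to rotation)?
Circular: fix one position, arrange the rest. (7-1)! = 720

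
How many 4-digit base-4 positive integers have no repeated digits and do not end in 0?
Last digit: 3 nonzero choices. First digit: 2 (nonzero, ≠last). Middle 2: P(2,2) = 2. Total = 12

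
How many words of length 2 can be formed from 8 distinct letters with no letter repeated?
P(8,2) = 8!/(8-2)! = 56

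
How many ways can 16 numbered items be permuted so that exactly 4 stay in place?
Choose the 4 fixed points C(16,4) = 1820, derange the rest: !12 = Σ_{j=0}^{12} (-1)^j·12!/j! = 479001600 - 479001600 + 239500800 - 79833600 + 19958400 - 3991680 + 665280 - 95040 + 11880 - 1320 + 132 - 12 + 1 = 176214841. Product = 1820 × 176214841 = 320711010620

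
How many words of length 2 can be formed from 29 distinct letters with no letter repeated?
P(29,2) = 29!/(29-2)! = 812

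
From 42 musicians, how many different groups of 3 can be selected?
C(42,3) = 42!/(3!×39!) = 11480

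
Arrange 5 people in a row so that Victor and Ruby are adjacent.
Treat as block: (5-1)! × 2! = 24 × 2 = 48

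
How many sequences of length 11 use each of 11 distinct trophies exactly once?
11! = 39916800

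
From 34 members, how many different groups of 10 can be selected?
C(34,10) = 34!/(10!×24!) = 131128140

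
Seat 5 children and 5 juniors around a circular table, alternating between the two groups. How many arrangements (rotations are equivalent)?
Fix one of the children: (5-1)! ways for the remaining children, × 5! ways for the juniors = 24 × 120 = 2880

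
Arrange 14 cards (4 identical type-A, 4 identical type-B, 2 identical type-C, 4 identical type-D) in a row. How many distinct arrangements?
14! / (4! × 4! × 2! × 4!) = 3153150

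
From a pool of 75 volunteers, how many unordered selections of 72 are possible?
C(75,72) = 75!/(72!×3!) = 67525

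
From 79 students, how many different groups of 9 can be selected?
C(79,9) = 79!/(9!×70!) = 205811513765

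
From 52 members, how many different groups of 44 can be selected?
C(52,44) = 52!/(44!×8!) = 752538150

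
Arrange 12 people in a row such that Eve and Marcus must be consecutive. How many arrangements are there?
Treat the 2 as one block: (12-2+1)! × 2! = 39916800 × 2 = 79833600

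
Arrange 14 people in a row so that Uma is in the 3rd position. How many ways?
Fix one position: (14-1)! = 6227020800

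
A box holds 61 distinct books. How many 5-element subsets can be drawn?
C(61,5) = 61!/(5!×56!) = 5949147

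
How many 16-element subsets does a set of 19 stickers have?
C(19,16) = 19!/(16!×3!) = 969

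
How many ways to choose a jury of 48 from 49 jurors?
C(49,48) = 49!/(48!×1!) = 49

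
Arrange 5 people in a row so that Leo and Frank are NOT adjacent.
Total - adjacent = 5! - (5-1)!×2 = 120 - 48 = 72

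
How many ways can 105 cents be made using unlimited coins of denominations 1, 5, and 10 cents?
Coefficient of x^105 in 1/(1-x^1) · 1/(1-x^5) · 1/(1-x^10). Case on j = number of 10-cent coins (j = 0..10); remainder r = 105 - 10j is made from {1,5} in ⌊r/5⌋+1 ways. r = 105, 95, 85, 75, 65, 55, 45, 35, 25, 15, 5 → 22 + 20 + 18 + 16 + 14 + 12 + 10 + 8 + 6 + 4 + 2 = 132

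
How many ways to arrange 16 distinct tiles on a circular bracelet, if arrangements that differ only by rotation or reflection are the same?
(16-1)!/2 = 1307674368000/2 = 653837184000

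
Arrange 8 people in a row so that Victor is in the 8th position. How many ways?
Fix one position: (8-1)! = 5040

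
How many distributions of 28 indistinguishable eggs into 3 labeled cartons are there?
C(28+3-1, 3-1) = C(30, 2) = 435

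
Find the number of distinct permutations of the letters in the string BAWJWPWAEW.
10! / (2! × 1! × 1! × 1! × 4! × 1!) = 75600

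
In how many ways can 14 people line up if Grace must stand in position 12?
Fix one position: (14-1)! = 6227020800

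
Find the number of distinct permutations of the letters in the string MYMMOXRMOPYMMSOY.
16! / (1! × 1! × 3! × 1! × 3! × 6! × 1!) = 807206400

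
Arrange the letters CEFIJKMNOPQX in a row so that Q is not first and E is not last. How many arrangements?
By inclusion-exclusion: 12! - 2×(12-1)! + (12-2)! = 479001600 - 79833600 + 3628800 = 402796800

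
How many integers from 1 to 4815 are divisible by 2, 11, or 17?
⌊4815/2⌋+⌊4815/11⌋+⌊4815/17⌋ - ⌊4815/22⌋-⌊4815/34⌋-⌊4815/187⌋ + ⌊4815/374⌋ = 2407+437+283 - 218-141-25 + 12 = 2755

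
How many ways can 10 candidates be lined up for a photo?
10! = 3628800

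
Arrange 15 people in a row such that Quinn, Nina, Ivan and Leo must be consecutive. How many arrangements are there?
Treat the 4 as one block: (15-4+1)! × 4! = 479001600 × 24 = 11496038400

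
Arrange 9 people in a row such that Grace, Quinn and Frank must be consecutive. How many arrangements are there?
Treat the 3 as one block: (9-3+1)! × 3! = 5040 × 6 = 30240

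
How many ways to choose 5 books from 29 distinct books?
C(29,5) = 29!/(5!×24!) = 118755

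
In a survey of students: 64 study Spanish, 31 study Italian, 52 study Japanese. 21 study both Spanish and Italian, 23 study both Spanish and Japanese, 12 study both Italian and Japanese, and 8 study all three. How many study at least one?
|A∪B∪C| = 64+31+52-21-23-12+8 = 99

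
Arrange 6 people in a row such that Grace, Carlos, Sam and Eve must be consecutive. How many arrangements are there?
Treat the 4 as one block: (6-4+1)! × 4! = 6 × 24 = 144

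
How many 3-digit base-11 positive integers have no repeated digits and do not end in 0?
Last digit: 10 nonzero choices. First digit: 9 (nonzero, ≠last). Middle 1: P(9,1) = 9. Total = 810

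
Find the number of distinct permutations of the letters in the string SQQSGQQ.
7! / (4! × 2! × 1!) = 105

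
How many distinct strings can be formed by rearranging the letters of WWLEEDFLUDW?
11! / (1! × 2! × 1! × 2! × 2! × 3!) = 831600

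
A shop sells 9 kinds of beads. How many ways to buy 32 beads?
C(32+9-1, 9-1) = C(40, 8) = 76904685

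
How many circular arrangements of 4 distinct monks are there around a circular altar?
Circular: fix one position, arrange the rest. (4-1)! = 6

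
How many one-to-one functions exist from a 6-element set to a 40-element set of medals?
P(40,6) = 40!/(40-6)! = 2763633600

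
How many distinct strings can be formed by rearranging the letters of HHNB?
4! / (1! × 1! × 2!) = 12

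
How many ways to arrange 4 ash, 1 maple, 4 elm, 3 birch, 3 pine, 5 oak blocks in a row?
20! / (4! × 1! × 4! × 3! × 3! × 5!) = 977728752000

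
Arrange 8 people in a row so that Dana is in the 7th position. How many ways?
Fix one position: (8-1)! = 5040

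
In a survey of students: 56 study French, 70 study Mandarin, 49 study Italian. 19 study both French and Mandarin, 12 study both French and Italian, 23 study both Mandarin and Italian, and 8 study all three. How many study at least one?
|A∪B∪C| = 56+70+49-19-12-23+8 = 129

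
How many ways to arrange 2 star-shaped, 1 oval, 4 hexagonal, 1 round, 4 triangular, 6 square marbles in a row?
18! / (2! × 1! × 4! × 1! × 4! × 6!) = 7718911200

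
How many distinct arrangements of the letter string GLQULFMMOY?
10! / (1! × 1! × 1! × 1! × 1! × 2! × 2! × 1!) = 907200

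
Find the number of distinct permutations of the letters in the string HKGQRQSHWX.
10! / (1! × 2! × 1! × 2! × 1! × 1! × 1! × 1!) = 907200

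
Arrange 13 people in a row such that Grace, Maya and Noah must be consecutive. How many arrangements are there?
Treat the 3 as one block: (13-3+1)! × 3! = 39916800 × 6 = 239500800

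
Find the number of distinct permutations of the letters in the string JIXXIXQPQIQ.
11! / (3! × 1! × 3! × 1! × 3!) = 184800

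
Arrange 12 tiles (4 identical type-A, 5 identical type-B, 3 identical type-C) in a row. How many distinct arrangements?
12! / (4! × 5! × 3!) = 27720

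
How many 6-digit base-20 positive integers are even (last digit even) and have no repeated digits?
Last∈{0,2,4,6,8,10,12,14,16,18}. Last=0: 1395360. Last nonzero: 9×18×P(18,4) = 11897280. Total = 13292640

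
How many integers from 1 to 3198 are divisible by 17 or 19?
⌊3198/17⌋ + ⌊3198/19⌋ - ⌊3198/323⌋ = 188 + 168 - 9 = 347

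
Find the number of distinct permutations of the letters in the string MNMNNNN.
7! / (2! × 5!) = 21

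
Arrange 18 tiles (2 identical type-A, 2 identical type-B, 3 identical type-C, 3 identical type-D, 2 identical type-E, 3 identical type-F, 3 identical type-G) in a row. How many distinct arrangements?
18! / (2! × 2! × 3! × 3! × 2! × 3! × 3!) = 617512896000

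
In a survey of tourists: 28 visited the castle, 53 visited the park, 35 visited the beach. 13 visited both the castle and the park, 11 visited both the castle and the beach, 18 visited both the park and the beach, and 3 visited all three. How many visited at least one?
|A∪B∪C| = 28+53+35-13-11-18+3 = 77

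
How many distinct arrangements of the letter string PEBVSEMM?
8! / (1! × 2! × 2! × 1! × 1! × 1!) = 10080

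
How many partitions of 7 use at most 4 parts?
By conjugation, equals partitions of 7 into parts ≤ 4. Let r_j(i) = number of partitions of i into parts ≤ j, for i = 0..7. r_1(i) = 1 for all i; r_j(i) = r_{j-1}(i) + r_j(i-j). Rows j = 2..4: ≤2: 1 1 2 2 3 3 4 4; ≤3: 1 1 2 3 4 5 7 8; ≤4: 1 1 2 3 5 6 9 11. r_4(7) = 11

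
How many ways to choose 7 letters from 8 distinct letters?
C(8,7) = 8!/(7!×1!) = 8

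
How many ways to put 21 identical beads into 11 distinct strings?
C(21+11-1, 11-1) = C(31, 10) = 44352165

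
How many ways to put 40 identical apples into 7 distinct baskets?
C(40+7-1, 7-1) = C(46, 6) = 9366819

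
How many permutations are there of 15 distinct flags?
15! = 1307674368000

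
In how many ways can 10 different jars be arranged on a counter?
10! = 3628800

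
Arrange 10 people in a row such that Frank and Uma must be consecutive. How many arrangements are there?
Treat the 2 as one block: (10-2+1)! × 2! = 362880 × 2 = 725760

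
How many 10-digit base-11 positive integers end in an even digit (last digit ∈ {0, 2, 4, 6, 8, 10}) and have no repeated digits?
Last∈{0,2,4,6,8,10}. Last=0: 3628800. Last nonzero: 5×9×P(9,8) = 16329600. Total = 19958400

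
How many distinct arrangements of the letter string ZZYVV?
5! / (2! × 2! × 1!) = 30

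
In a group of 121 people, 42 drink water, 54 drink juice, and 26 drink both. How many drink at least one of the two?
|A∪B| = |A| + |B| - |A∩B| = 42 + 54 - 26 = 70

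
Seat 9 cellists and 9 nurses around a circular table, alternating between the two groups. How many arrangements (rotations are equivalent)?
Fix one of the cellists: (9-1)! ways for the remaining cellists, × 9! ways for the nurses = 40320 × 362880 = 14631321600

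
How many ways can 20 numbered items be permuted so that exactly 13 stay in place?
Choose the 13 fixed points C(20,13) = 77520, derange the rest: !7 = Σ_{j=0}^{7} (-1)^j·7!/j! = 5040 - 5040 + 2520 - 840 + 210 - 42 + 7 - 1 = 1854. Product = 77520 × 1854 = 143722080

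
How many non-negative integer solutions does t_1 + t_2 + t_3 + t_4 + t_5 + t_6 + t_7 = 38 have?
C(38+7-1, 7-1) = C(44, 6) = 7059052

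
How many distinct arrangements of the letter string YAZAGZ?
6! / (1! × 2! × 1! × 2!) = 180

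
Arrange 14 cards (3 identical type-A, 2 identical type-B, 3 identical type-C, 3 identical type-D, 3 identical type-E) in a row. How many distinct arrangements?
14! / (3! × 2! × 3! × 3! × 3!) = 33633600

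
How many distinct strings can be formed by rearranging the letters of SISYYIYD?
8! / (2! × 3! × 1! × 2!) = 1680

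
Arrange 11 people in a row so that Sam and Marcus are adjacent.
Treat as block: (11-1)! × 2! = 3628800 × 2 = 7257600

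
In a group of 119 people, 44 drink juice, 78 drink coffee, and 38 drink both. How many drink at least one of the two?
|A∪B| = |A| + |B| - |A∩B| = 44 + 78 - 38 = 84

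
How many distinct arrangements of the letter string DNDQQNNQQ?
9! / (4! × 3! × 2!) = 1260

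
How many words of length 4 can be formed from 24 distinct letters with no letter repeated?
P(24,4) = 24!/(24-4)! = 255024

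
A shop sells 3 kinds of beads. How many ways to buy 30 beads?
C(30+3-1, 3-1) = C(32, 2) = 496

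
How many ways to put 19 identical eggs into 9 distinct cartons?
C(19+9-1, 9-1) = C(27, 8) = 2220075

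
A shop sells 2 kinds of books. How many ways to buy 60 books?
C(60+2-1, 2-1) = C(61, 1) = 61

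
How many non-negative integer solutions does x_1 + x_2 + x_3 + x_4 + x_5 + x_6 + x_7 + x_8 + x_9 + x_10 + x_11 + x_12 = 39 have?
C(39+12-1, 12-1) = C(50, 11) = 37353738800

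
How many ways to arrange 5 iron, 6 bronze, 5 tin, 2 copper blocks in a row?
18! / (5! × 6! × 5! × 2!) = 308756448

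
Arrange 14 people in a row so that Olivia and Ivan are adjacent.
Treat as block: (14-1)! × 2! = 6227020800 × 2 = 12454041600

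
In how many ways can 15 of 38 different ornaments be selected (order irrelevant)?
C(38,15) = 38!/(15!×23!) = 15471286560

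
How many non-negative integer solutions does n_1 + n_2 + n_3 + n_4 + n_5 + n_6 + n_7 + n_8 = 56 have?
C(56+8-1, 8-1) = C(63, 7) = 553270671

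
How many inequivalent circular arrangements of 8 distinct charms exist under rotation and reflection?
(8-1)!/2 = 5040/2 = 2520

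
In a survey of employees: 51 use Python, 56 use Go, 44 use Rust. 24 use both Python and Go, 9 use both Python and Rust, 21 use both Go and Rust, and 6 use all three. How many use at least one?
|A∪B∪C| = 51+56+44-24-9-21+6 = 103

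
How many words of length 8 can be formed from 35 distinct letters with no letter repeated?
P(35,8) = 35!/(35-8)! = 948964262400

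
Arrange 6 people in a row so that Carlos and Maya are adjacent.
Treat as block: (6-1)! × 2! = 120 × 2 = 240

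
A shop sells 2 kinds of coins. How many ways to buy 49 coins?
C(49+2-1, 2-1) = C(50, 1) = 50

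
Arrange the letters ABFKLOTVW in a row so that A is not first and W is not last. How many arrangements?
By inclusion-exclusion: 9! - 2×(9-1)! + (9-2)! = 362880 - 80640 + 5040 = 287280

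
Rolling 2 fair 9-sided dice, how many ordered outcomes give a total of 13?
Coefficient of x^13 in (x + x² + ... + x^9)^2. By inclusion-exclusion on dice exceeding 9: Σ_j (-1)^j C(2,j)·C(13-1-9j, 1) = C(2,0)·C(12,1) - C(2,1)·C(3,1) = 1·12 - 2·3 = 6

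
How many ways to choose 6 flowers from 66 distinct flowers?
C(66,6) = 66!/(6!×60!) = 90858768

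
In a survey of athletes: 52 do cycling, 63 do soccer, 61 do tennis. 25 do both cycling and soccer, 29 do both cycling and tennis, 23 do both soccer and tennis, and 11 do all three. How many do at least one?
|A∪B∪C| = 52+63+61-25-29-23+11 = 110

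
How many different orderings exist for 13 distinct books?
13! = 6227020800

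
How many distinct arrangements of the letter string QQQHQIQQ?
8! / (6! × 1! × 1!) = 56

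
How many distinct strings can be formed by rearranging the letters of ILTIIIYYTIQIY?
13! / (3! × 1! × 6! × 1! × 2!) = 720720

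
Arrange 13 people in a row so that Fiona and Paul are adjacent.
Treat as block: (13-1)! × 2! = 479001600 × 2 = 958003200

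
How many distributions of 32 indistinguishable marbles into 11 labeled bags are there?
C(32+11-1, 11-1) = C(42, 10) = 1471442973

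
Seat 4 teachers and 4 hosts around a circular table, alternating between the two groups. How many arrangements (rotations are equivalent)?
Fix one of the teachers: (4-1)! ways for the remaining teachers, × 4! ways for the hosts = 6 × 24 = 144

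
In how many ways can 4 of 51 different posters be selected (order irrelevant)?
C(51,4) = 51!/(4!×47!) = 249900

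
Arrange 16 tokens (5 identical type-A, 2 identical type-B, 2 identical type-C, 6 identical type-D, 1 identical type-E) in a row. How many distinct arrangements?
16! / (5! × 2! × 2! × 6! × 1!) = 60540480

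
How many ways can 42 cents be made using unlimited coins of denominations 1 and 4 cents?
Coefficient of x^42 in 1/(1-x^1) · 1/(1-x^4). Use j coins of 4 for j = 0..⌊42/4⌋ = 10, the rest in 1s: 10 + 1 = 11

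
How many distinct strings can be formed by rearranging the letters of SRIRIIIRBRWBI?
13! / (2! × 4! × 1! × 1! × 5!) = 1081080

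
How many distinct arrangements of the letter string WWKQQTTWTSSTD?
13! / (2! × 1! × 3! × 4! × 2! × 1!) = 10810800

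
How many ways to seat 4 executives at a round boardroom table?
Circular: fix one position, arrange the rest. (4-1)! = 6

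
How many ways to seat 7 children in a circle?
Circular: fix one position, arrange the rest. (7-1)! = 720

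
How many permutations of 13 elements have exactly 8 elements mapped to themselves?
Choose the 8 fixed points C(13,8) = 1287, derange the rest: !5 = Σ_{j=0}^{5} (-1)^j·5!/j! = 120 - 120 + 60 - 20 + 5 - 1 = 44. Product = 1287 × 44 = 56628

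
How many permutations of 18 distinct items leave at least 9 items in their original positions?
Exactly j fixed points: C(18,j)·!(18-j); sum over j ≥ 9 (derangement numbers via !m = (m-1)·(!(m-1) + !(m-2)): !0..!9 = 1, 0, 1, 2, 9, 44, 265, 1854, 14833, 133496). Σ_{j=9}^{18} C(18,j)·!(18-j) = C(18,9)·!9 + C(18,10)·!8 + C(18,11)·!7 + C(18,12)·!6 + C(18,13)·!5 + C(18,14)·!4 + C(18,15)·!3 + C(18,16)·!2 + C(18,17)·!1 + C(18,18)·!0 = 48620·133496 + 43758·14833 + 31824·1854 + 18564·265 + 8568·44 + 3060·9 + 816·2 + 153·1 + 18·0 + 1·1 = 7203965408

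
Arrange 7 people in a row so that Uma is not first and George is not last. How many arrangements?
By inclusion-exclusion: 7! - 2×(7-1)! + (7-2)! = 5040 - 1440 + 120 = 3720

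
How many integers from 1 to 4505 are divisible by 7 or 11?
⌊4505/7⌋ + ⌊4505/11⌋ - ⌊4505/77⌋ = 643 + 409 - 58 = 994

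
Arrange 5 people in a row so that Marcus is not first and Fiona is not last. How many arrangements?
By inclusion-exclusion: 5! - 2×(5-1)! + (5-2)! = 120 - 48 + 6 = 78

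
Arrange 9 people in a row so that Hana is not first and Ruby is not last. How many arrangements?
By inclusion-exclusion: 9! - 2×(9-1)! + (9-2)! = 362880 - 80640 + 5040 = 287280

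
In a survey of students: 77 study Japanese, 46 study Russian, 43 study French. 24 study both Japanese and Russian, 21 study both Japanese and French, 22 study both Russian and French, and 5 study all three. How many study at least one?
|A∪B∪C| = 77+46+43-24-21-22+5 = 104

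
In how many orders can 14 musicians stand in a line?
14! = 87178291200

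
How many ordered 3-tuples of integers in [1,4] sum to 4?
Coefficient of x^4 in (x + x² + ... + x^4)^3. By inclusion-exclusion on dice exceeding 4: Σ_j (-1)^j C(3,j)·C(4-1-4j, 2) = C(3,0)·C(3,2) = 1·3 = 3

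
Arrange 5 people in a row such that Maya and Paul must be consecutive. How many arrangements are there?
Treat the 2 as one block: (5-2+1)! × 2! = 24 × 2 = 48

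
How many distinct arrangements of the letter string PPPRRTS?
7! / (1! × 3! × 2! × 1!) = 420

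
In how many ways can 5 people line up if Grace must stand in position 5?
Fix one position: (5-1)! = 24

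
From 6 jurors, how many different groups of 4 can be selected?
C(6,4) = 6!/(4!×2!) = 15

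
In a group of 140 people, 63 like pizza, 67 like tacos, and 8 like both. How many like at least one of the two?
|A∪B| = |A| + |B| - |A∩B| = 63 + 67 - 8 = 122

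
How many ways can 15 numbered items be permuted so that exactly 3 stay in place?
Choose the 3 fixed points C(15,3) = 455, derange the rest: !12 = Σ_{j=0}^{12} (-1)^j·12!/j! = 479001600 - 479001600 + 239500800 - 79833600 + 19958400 - 3991680 + 665280 - 95040 + 11880 - 1320 + 132 - 12 + 1 = 176214841. Product = 455 × 176214841 = 80177752655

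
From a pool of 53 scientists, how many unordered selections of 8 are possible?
C(53,8) = 53!/(8!×45!) = 886322710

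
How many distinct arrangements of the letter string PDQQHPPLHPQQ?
12! / (4! × 4! × 1! × 2! × 1!) = 415800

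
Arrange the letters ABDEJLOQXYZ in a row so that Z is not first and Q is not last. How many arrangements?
By inclusion-exclusion: 11! - 2×(11-1)! + (11-2)! = 39916800 - 7257600 + 362880 = 33022080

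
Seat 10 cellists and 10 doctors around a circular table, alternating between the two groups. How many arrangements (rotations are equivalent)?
Fix one of the cellists: (10-1)! ways for the remaining cellists, × 10! ways for the doctors = 362880 × 3628800 = 1316818944000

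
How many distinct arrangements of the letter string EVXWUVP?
7! / (1! × 1! × 1! × 1! × 1! × 2!) = 2520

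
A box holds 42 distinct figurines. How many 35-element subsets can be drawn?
C(42,35) = 42!/(35!×7!) = 26978328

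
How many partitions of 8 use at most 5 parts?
By conjugation, equals partitions of 8 into parts ≤ 5. Let r_j(i) = number of partitions of i into parts ≤ j, for i = 0..8. r_1(i) = 1 for all i; r_j(i) = r_{j-1}(i) + r_j(i-j). Rows j = 2..5: ≤2: 1 1 2 2 3 3 4 4 5; ≤3: 1 1 2 3 4 5 7 8 10; ≤4: 1 1 2 3 5 6 9 11 15; ≤5: 1 1 2 3 5 7 10 13 18. r_5(8) = 18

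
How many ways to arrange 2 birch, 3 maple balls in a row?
5! / (2! × 3!) = 10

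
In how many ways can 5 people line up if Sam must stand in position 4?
Fix one position: (5-1)! = 24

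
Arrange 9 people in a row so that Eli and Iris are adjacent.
Treat as block: (9-1)! × 2! = 40320 × 2 = 80640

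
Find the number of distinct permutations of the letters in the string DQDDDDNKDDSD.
12! / (1! × 1! × 8! × 1! × 1!) = 11880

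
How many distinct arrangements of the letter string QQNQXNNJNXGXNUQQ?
16! / (5! × 3! × 1! × 5! × 1! × 1!) = 242161920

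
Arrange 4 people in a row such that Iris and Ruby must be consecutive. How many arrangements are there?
Treat the 2 as one block: (4-2+1)! × 2! = 6 × 2 = 12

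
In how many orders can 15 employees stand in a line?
15! = 1307674368000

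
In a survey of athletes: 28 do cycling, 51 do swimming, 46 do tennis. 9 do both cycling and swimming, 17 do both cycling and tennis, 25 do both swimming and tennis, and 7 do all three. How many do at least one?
|A∪B∪C| = 28+51+46-9-17-25+7 = 81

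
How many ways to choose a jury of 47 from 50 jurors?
C(50,47) = 50!/(47!×3!) = 19600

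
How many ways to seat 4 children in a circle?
Circular: fix one position, arrange the rest. (4-1)! = 6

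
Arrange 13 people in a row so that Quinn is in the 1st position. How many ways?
Fix one position: (13-1)! = 479001600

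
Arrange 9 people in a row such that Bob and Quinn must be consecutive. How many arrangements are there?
Treat the 2 as one block: (9-2+1)! × 2! = 40320 × 2 = 80640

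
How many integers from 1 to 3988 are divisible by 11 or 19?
⌊3988/11⌋ + ⌊3988/19⌋ - ⌊3988/209⌋ = 362 + 209 - 19 = 552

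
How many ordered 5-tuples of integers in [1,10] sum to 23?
Coefficient of x^23 in (x + x² + ... + x^10)^5. By inclusion-exclusion on dice exceeding 10: Σ_j (-1)^j C(5,j)·C(23-1-10j, 4) = C(5,0)·C(22,4) - C(5,1)·C(12,4) = 1·7315 - 5·495 = 4840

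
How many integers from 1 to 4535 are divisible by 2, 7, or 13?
⌊4535/2⌋+⌊4535/7⌋+⌊4535/13⌋ - ⌊4535/14⌋-⌊4535/26⌋-⌊4535/91⌋ + ⌊4535/182⌋ = 2267+647+348 - 323-174-49 + 24 = 2740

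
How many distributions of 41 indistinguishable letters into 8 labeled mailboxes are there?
C(41+8-1, 8-1) = C(48, 7) = 73629072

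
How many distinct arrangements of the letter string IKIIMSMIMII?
11! / (6! × 1! × 3! × 1!) = 9240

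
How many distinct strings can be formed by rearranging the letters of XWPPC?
5! / (1! × 1! × 2! × 1!) = 60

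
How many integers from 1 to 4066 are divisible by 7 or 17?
⌊4066/7⌋ + ⌊4066/17⌋ - ⌊4066/119⌋ = 580 + 239 - 34 = 785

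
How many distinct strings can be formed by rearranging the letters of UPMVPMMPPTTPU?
13! / (1! × 2! × 3! × 5! × 2!) = 2162160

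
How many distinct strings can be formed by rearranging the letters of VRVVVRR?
7! / (3! × 4!) = 35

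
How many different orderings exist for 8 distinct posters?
8! = 40320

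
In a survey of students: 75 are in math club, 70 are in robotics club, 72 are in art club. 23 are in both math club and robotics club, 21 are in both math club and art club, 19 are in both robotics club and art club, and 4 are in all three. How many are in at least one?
|A∪B∪C| = 75+70+72-23-21-19+4 = 158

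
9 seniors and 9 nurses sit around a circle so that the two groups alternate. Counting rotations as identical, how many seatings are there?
Fix one of the seniors: (9-1)! ways for the remaining seniors, × 9! ways for the nurses = 40320 × 362880 = 14631321600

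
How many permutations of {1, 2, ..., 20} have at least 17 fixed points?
Exactly j fixed points: C(20,j)·!(20-j); sum over j ≥ 17 (derangement numbers via !m = (m-1)·(!(m-1) + !(m-2)): !0..!3 = 1, 0, 1, 2). Σ_{j=17}^{20} C(20,j)·!(20-j) = C(20,17)·!3 + C(20,18)·!2 + C(20,19)·!1 + C(20,20)·!0 = 1140·2 + 190·1 + 20·0 + 1·1 = 2471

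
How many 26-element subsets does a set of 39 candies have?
C(39,26) = 39!/(26!×13!) = 8122425444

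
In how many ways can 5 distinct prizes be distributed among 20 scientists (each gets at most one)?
P(20,5) = 20!/(20-5)! = 1860480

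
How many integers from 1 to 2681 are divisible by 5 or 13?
⌊2681/5⌋ + ⌊2681/13⌋ - ⌊2681/65⌋ = 536 + 206 - 41 = 701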